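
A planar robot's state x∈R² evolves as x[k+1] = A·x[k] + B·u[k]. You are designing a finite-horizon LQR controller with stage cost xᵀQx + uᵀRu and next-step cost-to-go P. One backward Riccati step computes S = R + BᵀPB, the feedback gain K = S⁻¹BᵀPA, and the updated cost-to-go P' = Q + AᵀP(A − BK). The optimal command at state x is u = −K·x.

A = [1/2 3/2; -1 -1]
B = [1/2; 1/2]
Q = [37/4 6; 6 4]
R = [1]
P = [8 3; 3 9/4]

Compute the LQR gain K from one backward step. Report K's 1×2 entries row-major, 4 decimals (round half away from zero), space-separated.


BᵀP = [5.5000 2.6250]
S = R + BᵀPB = [1] + [4.0625] = [5.0625]
BᵀPA = [0.1250 5.6250]
K = S⁻¹·BᵀPA = [0.0247 1.1111]
A−BK = [0.4877 0.9444; -1.0123 -1.5556]
AᵀP(A−BK) = [1.2469 2.1111; 2.1111 5.0000]
P' = Q + AᵀP(A−BK) = [10.4969 8.1111; 8.1111 9.0000]
tr(P') = 19.4969

0.0247 1.1111


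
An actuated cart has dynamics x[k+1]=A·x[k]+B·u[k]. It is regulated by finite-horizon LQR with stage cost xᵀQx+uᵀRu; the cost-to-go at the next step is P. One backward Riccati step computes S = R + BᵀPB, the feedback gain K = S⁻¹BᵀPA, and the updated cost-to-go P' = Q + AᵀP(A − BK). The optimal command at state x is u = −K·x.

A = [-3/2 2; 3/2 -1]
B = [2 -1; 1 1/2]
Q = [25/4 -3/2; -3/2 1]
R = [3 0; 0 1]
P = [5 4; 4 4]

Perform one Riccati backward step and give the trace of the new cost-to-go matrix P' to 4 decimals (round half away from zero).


BᵀP = [14.0000 12.0000; -3.0000 -2.0000]
S = R + BᵀPB = [3 0; 0 1] + [40.0000 -8.0000; -8.0000 2.0000] = [43.0000 -8.0000; -8.0000 3.0000]
BᵀPA = [-3.0000 16.0000; 1.5000 -4.0000]
K = S⁻¹·BᵀPA = [0.0462 0.2462; 0.6231 -0.6769]
A−BK = [-0.9692 0.8308; 1.1423 -0.9077]
AᵀP(A−BK) = [1.4538 -1.2462; -1.2462 1.3538]
P' = Q + AᵀP(A−BK) = [7.7038 -2.7462; -2.7462 2.3538]
tr(P') = 10.0577

10.0577


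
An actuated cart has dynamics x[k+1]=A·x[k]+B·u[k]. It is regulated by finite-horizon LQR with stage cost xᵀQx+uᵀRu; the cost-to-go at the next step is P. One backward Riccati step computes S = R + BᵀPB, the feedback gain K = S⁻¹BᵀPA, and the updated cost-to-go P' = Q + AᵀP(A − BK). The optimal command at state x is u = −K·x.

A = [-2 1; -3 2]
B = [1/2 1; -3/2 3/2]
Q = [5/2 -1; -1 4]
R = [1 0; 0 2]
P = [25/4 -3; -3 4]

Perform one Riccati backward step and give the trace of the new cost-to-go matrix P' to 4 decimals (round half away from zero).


BᵀP = [7.6250 -7.5000; 1.7500 3.0000]
S = R + BᵀPB = [1 0; 0 2] + [15.0625 -3.6250; -3.6250 6.2500] = [16.0625 -3.6250; -3.6250 8.2500]
BᵀPA = [7.2500 -7.3750; -12.5000 7.7500]
K = S⁻¹·BᵀPA = [0.1215 -0.2743; -1.4618 0.8188]
A−BK = [-0.5990 0.3183; -0.6251 0.3602]
AᵀP(A−BK) = [5.8471 -3.2754; -3.2754 1.8806]
P' = Q + AᵀP(A−BK) = [8.3471 -4.2754; -4.2754 5.8806]
tr(P') = 14.2277

14.2277


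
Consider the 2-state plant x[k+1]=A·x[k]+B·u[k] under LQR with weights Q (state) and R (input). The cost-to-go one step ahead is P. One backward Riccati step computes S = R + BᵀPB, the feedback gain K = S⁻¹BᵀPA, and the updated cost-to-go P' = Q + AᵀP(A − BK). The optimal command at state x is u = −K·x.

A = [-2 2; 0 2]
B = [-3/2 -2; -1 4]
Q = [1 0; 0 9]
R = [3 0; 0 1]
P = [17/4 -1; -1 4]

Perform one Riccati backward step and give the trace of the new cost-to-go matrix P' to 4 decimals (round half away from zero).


17.6699

BᵀP = [-5.3750 -2.5000; -12.5000 18.0000]
S = R + BᵀPB = [3 0; 0 1] + [10.5625 0.7500; 0.7500 97.0000] = [13.5625 0.7500; 0.7500 98.0000]
BᵀPA = [10.7500 -15.7500; 25.0000 11.0000]
K = S⁻¹·BᵀPA = [0.7788 -1.1680; 0.2491 0.1212]
A−BK = [-0.3334 0.4904; -0.2177 0.3473]
AᵀP(A−BK) = [2.3988 -3.4737; -3.4737 5.2711]
P' = Q + AᵀP(A−BK) = [3.3988 -3.4737; -3.4737 14.2711]
tr(P') = 17.6699


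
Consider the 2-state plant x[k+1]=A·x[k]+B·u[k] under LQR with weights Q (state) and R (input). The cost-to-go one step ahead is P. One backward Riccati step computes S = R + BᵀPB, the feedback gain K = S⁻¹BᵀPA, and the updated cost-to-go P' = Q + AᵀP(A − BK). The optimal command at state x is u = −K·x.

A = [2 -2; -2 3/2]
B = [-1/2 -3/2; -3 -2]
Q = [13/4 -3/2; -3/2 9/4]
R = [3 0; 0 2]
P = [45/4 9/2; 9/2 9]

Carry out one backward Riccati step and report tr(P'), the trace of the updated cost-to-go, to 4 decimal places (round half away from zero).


BᵀP = [-19.1250 -29.2500; -25.8750 -24.7500]
S = R + BᵀPB = [3 0; 0 2] + [97.3125 87.1875; 87.1875 88.3125] = [100.3125 87.1875; 87.1875 90.3125]
BᵀPA = [20.2500 -5.6250; -2.2500 14.6250]
K = S⁻¹·BᵀPA = [1.3891 -1.2232; -1.3659 1.3428]
A−BK = [0.6457 -0.5974; -0.5646 0.5161]
AᵀP(A−BK) = [13.7981 -12.7100; -12.7100 11.7318]
P' = Q + AᵀP(A−BK) = [17.0481 -14.2100; -14.2100 13.9818]
tr(P') = 31.0299

31.0299


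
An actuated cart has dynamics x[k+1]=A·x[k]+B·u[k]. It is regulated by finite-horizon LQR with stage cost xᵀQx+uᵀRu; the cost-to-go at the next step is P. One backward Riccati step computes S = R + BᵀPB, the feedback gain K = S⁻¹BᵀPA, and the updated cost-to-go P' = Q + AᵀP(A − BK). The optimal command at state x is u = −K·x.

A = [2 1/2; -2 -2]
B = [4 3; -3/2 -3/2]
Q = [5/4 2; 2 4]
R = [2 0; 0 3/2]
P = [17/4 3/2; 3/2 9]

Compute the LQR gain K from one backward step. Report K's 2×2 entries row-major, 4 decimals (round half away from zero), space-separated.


BᵀP = [14.7500 -7.5000; 10.5000 -9.0000]
S = R + BᵀPB = [2 0; 0 3/2] + [70.2500 55.5000; 55.5000 45.0000] = [72.2500 55.5000; 55.5000 46.5000]
BᵀPA = [44.5000 22.3750; 39.0000 23.2500]
K = S⁻¹·BᵀPA = [-0.3409 -0.8946; 1.2456 1.5678]
A−BK = [-0.3732 -0.6248; -0.6430 -0.9903]
AᵀP(A−BK) = [7.5919 11.4174; 11.4174 17.6289]
P' = Q + AᵀP(A−BK) = [8.8419 13.4174; 13.4174 21.6289]
tr(P') = 30.4708

-0.3409 -0.8946 1.2456 1.5678


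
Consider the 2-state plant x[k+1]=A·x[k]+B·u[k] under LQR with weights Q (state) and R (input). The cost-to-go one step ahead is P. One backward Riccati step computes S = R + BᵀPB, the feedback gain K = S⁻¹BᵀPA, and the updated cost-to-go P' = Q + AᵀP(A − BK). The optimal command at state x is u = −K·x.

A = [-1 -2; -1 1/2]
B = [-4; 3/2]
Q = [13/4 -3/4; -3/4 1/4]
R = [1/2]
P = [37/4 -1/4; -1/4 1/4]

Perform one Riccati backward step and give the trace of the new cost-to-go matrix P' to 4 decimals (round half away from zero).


BᵀP = [-37.3750 1.3750]
S = R + BᵀPB = [1/2] + [151.5625] = [152.0625]
BᵀPA = [36.0000 75.4375]
K = S⁻¹·BᵀPA = [0.2367 0.4961]
A−BK = [-0.0530 -0.0156; -1.3551 -0.2441]
AᵀP(A−BK) = [0.4772 0.1406; 0.1406 0.1383]
P' = Q + AᵀP(A−BK) = [3.7272 -0.6094; -0.6094 0.3883]
tr(P') = 4.1155

4.1155


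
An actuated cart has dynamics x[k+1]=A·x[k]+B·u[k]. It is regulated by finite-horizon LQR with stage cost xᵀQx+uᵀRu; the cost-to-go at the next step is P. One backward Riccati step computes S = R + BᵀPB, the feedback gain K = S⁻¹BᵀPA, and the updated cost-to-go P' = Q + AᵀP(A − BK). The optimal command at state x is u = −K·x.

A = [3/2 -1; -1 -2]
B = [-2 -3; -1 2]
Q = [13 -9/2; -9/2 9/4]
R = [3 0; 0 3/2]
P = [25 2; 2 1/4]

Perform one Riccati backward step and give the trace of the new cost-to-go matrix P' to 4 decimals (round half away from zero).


BᵀP = [-52.0000 -4.2500; -71.0000 -5.5000]
S = R + BᵀPB = [3 0; 0 3/2] + [108.2500 147.5000; 147.5000 202.0000] = [111.2500 147.5000; 147.5000 203.5000]
BᵀPA = [-73.7500 60.5000; -101.0000 82.0000]
K = S⁻¹·BᵀPA = [-0.1253 0.2454; -0.4055 0.2251]
A−BK = [0.0329 0.1660; -0.3142 -2.2047]
AᵀP(A−BK) = [0.3041 -0.1688; -0.1688 0.6968]
P' = Q + AᵀP(A−BK) = [13.3041 -4.6688; -4.6688 2.9468]
tr(P') = 16.2510

16.2510


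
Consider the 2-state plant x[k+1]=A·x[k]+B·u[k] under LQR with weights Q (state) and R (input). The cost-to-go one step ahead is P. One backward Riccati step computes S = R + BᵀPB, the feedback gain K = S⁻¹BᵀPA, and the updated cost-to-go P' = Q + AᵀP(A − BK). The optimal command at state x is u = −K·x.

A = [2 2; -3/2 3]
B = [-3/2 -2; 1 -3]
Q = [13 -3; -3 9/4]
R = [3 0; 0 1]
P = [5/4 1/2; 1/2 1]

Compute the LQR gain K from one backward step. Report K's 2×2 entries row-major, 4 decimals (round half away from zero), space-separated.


BᵀP = [-1.3750 0.2500; -4.0000 -4.0000]
S = R + BᵀPB = [3 0; 0 1] + [2.3125 2.0000; 2.0000 20.0000] = [5.3125 2.0000; 2.0000 21.0000]
BᵀPA = [-3.1250 -2.0000; -2.0000 -20.0000]
K = S⁻¹·BᵀPA = [-0.5729 -0.0186; -0.0407 -0.9506]
A−BK = [1.0593 0.0709; -1.0491 0.1668]
AᵀP(A−BK) = [2.3783 0.0407; 0.0407 0.9506]
P' = Q + AᵀP(A−BK) = [15.3783 -2.9593; -2.9593 3.2006]
tr(P') = 18.5789

-0.5729 -0.0186 -0.0407 -0.9506


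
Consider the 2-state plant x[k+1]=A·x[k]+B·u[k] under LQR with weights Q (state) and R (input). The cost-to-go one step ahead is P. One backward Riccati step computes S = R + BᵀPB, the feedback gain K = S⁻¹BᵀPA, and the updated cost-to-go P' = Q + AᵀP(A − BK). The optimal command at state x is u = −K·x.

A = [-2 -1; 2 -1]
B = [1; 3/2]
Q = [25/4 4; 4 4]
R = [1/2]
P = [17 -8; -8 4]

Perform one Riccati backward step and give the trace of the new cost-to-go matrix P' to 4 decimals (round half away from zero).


81.2500

BᵀP = [5.0000 -2.0000]
S = R + BᵀPB = [1/2] + [2.0000] = [2.5000]
BᵀPA = [-14.0000 -3.0000]
K = S⁻¹·BᵀPA = [-5.6000 -1.2000]
A−BK = [3.6000 0.2000; 10.4000 0.8000]
AᵀP(A−BK) = [69.6000 9.2000; 9.2000 1.4000]
P' = Q + AᵀP(A−BK) = [75.8500 13.2000; 13.2000 5.4000]
tr(P') = 81.2500


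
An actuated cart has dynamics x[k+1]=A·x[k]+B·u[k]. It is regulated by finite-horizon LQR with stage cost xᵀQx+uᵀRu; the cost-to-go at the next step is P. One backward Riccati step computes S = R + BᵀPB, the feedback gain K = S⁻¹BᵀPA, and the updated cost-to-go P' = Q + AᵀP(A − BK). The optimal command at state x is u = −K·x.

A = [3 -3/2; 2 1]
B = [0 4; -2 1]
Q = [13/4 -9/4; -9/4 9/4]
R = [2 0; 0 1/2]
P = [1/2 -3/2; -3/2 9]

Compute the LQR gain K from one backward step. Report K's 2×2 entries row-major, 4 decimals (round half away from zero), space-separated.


-0.5983 -0.6373 0.7110 -0.2861

BᵀP = [3.0000 -18.0000; 0.5000 3.0000]
S = R + BᵀPB = [2 0; 0 1/2] + [36.0000 -6.0000; -6.0000 5.0000] = [38.0000 -6.0000; -6.0000 5.5000]
BᵀPA = [-27.0000 -22.5000; 7.5000 2.2500]
K = S⁻¹·BᵀPA = [-0.5983 -0.6373; 0.7110 -0.2861]
A−BK = [0.1561 -0.3555; 0.0925 0.0116]
AᵀP(A−BK) = [1.0145 0.6893; 0.6893 0.9299]
P' = Q + AᵀP(A−BK) = [4.2645 -1.5607; -1.5607 3.1799]
tr(P') = 7.4444


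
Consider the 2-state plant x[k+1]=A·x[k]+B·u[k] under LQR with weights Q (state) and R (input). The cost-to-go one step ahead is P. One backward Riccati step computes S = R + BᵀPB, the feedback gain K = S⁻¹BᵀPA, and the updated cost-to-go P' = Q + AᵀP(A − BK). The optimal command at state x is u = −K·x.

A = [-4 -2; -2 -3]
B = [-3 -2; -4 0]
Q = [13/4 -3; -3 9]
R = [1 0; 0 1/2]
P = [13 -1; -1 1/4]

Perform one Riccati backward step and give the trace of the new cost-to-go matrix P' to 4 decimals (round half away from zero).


BᵀP = [-35.0000 2.0000; -26.0000 2.0000]
S = R + BᵀPB = [1 0; 0 1/2] + [97.0000 70.0000; 70.0000 52.0000] = [98.0000 70.0000; 70.0000 52.5000]
BᵀPA = [136.0000 64.0000; 100.0000 46.0000]
K = S⁻¹·BᵀPA = [0.5714 0.5714; 1.1429 0.1143]
A−BK = [0.0000 -0.0571; 0.2857 -0.7143]
AᵀP(A−BK) = [1.0000 0.3571; 0.3571 0.4214]
P' = Q + AᵀP(A−BK) = [4.2500 -2.6429; -2.6429 9.4214]
tr(P') = 13.6714

13.6714


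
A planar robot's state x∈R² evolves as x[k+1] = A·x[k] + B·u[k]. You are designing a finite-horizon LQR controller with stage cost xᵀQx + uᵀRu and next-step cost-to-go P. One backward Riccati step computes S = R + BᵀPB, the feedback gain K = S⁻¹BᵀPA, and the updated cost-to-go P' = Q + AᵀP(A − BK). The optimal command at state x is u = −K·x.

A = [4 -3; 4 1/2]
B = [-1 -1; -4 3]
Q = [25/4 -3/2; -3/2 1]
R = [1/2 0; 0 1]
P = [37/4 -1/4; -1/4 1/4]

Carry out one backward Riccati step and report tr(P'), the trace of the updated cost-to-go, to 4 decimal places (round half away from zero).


16.2685

BᵀP = [-8.2500 -0.7500; -10.0000 1.0000]
S = R + BᵀPB = [1/2 0; 0 1] + [11.2500 6.0000; 6.0000 13.0000] = [11.7500 6.0000; 6.0000 14.0000]
BᵀPA = [-36.0000 24.3750; -36.0000 30.5000]
K = S⁻¹·BᵀPA = [-2.2412 1.2315; -1.6109 1.6508]
A−BK = [0.1479 -0.1177; -0.1323 0.4737]
AᵀP(A−BK) = [5.3230 -4.2374; -4.2374 3.6955]
P' = Q + AᵀP(A−BK) = [11.5730 -5.7374; -5.7374 4.6955]
tr(P') = 16.2685


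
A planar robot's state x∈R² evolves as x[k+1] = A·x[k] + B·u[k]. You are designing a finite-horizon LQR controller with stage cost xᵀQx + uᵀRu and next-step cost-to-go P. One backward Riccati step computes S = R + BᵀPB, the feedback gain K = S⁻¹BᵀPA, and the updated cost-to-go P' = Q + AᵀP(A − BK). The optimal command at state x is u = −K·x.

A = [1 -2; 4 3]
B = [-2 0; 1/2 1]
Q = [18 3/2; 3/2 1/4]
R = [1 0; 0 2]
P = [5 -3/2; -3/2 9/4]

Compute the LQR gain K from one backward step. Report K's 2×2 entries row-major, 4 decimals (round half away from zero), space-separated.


BᵀP = [-10.7500 4.1250; -1.5000 2.2500]
S = R + BᵀPB = [1 0; 0 2] + [23.5625 4.1250; 4.1250 2.2500] = [24.5625 4.1250; 4.1250 4.2500]
BᵀPA = [5.7500 33.8750; 7.5000 9.7500]
K = S⁻¹·BᵀPA = [-0.0744 1.1874; 1.8369 1.1416]
A−BK = [0.8512 0.3748; 2.2003 1.2647]
AᵀP(A−BK) = [15.6509 9.1102; 9.1102 6.8956]
P' = Q + AᵀP(A−BK) = [33.6509 10.6102; 10.6102 7.1456]
tr(P') = 40.7965

-0.0744 1.1874 1.8369 1.1416


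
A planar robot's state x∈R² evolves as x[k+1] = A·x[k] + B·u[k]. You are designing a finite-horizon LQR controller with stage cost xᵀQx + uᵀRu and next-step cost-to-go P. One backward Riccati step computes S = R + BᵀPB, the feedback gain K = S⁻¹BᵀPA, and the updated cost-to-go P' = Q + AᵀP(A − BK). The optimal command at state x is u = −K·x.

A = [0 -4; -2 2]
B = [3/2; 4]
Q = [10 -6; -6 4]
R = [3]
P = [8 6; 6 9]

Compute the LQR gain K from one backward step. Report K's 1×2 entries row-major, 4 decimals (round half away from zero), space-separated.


-0.3797 -0.2278

BᵀP = [36.0000 45.0000]
S = R + BᵀPB = [3] + [234.0000] = [237.0000]
BᵀPA = [-90.0000 -54.0000]
K = S⁻¹·BᵀPA = [-0.3797 -0.2278]
A−BK = [0.5696 -3.6582; -0.4810 2.9114]
AᵀP(A−BK) = [1.8228 -8.5063; -8.5063 55.6962]
P' = Q + AᵀP(A−BK) = [11.8228 -14.5063; -14.5063 59.6962]
tr(P') = 71.5190


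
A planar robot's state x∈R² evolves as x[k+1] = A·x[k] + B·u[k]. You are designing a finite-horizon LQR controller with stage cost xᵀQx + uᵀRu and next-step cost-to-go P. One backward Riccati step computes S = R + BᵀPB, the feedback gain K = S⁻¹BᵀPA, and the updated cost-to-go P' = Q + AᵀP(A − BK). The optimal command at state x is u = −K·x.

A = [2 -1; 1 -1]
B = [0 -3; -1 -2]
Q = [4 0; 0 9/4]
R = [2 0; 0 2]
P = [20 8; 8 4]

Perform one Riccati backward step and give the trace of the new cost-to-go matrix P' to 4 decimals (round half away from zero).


7.3959

BᵀP = [-8.0000 -4.0000; -76.0000 -32.0000]
S = R + BᵀPB = [2 0; 0 2] + [4.0000 32.0000; 32.0000 292.0000] = [6.0000 32.0000; 32.0000 294.0000]
BᵀPA = [-20.0000 12.0000; -184.0000 108.0000]
K = S⁻¹·BᵀPA = [0.0108 0.0973; -0.6270 0.3568]
A−BK = [0.1189 0.0703; -0.2432 -0.1892]
AᵀP(A−BK) = [0.8432 -0.4108; -0.4108 0.3027]
P' = Q + AᵀP(A−BK) = [4.8432 -0.4108; -0.4108 2.5527]
tr(P') = 7.3959


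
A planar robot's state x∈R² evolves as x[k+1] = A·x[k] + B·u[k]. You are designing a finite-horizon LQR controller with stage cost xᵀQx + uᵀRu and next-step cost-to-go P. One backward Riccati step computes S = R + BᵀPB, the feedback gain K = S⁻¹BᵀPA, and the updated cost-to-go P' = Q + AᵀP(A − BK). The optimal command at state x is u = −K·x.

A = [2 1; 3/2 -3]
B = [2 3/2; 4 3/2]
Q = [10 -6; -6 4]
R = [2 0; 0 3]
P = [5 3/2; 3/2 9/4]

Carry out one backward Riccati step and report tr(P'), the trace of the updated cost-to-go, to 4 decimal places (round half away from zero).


25.6181

BᵀP = [16.0000 12.0000; 9.7500 5.6250]
S = R + BᵀPB = [2 0; 0 3] + [80.0000 42.0000; 42.0000 23.0625] = [82.0000 42.0000; 42.0000 26.0625]
BᵀPA = [50.0000 -20.0000; 27.9375 -7.1250]
K = S⁻¹·BᵀPA = [0.3477 -0.5950; 0.5116 0.6854]
A−BK = [0.5372 1.1618; -0.6583 -1.6482]
AᵀP(A−BK) = [2.3839 3.7246; 3.7246 9.2342]
P' = Q + AᵀP(A−BK) = [12.3839 -2.2754; -2.2754 13.2342]
tr(P') = 25.6181


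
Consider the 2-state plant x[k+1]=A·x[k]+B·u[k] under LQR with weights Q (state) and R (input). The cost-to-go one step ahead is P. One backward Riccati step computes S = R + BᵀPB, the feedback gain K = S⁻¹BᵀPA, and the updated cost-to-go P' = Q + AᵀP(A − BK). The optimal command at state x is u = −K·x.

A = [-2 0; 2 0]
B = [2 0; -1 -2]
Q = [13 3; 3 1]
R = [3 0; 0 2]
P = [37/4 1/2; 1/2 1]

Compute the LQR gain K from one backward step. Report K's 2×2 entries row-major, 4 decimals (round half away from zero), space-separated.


BᵀP = [18.0000 0.0000; -1.0000 -2.0000]
S = R + BᵀPB = [3 0; 0 2] + [36.0000 0.0000; 0.0000 4.0000] = [39.0000 0.0000; 0.0000 6.0000]
BᵀPA = [-36.0000 0.0000; -2.0000 0.0000]
K = S⁻¹·BᵀPA = [-0.9231 0.0000; -0.3333 0.0000]
A−BK = [-0.1538 0.0000; 0.4103 0.0000]
AᵀP(A−BK) = [3.1026 0.0000; 0.0000 0.0000]
P' = Q + AᵀP(A−BK) = [16.1026 3.0000; 3.0000 1.0000]
tr(P') = 17.1026

-0.9231 0.0000 -0.3333 0.0000


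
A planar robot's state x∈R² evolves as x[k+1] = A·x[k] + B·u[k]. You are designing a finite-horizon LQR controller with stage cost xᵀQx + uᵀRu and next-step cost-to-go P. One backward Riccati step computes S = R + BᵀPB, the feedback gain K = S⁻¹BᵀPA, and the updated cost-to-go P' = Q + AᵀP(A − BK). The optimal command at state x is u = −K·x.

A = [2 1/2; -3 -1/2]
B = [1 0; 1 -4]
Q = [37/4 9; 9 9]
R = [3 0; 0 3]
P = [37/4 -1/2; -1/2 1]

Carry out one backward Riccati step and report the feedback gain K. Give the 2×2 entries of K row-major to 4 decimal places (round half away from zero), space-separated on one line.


1.4689 0.3689 0.9967 0.1967

BᵀP = [8.7500 0.5000; 2.0000 -4.0000]
S = R + BᵀPB = [3 0; 0 3] + [9.2500 -2.0000; -2.0000 16.0000] = [12.2500 -2.0000; -2.0000 19.0000]
BᵀPA = [16.0000 4.1250; 16.0000 3.0000]
K = S⁻¹·BᵀPA = [1.4689 0.3689; 0.9967 0.1967]
A−BK = [0.5311 0.1311; -0.4820 -0.0820]
AᵀP(A−BK) = [12.5508 2.9508; 2.9508 0.7008]
P' = Q + AᵀP(A−BK) = [21.8008 11.9508; 11.9508 9.7008]
tr(P') = 31.5016


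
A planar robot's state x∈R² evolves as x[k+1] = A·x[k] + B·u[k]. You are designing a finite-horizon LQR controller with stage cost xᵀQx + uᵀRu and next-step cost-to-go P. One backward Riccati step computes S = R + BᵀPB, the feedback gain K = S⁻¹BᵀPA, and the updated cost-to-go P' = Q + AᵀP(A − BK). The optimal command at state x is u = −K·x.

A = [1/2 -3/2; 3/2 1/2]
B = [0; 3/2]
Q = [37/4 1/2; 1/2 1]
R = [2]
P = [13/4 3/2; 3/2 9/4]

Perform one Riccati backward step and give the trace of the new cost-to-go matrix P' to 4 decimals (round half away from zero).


BᵀP = [2.2500 3.3750]
S = R + BᵀPB = [2] + [5.0625] = [7.0625]
BᵀPA = [6.1875 -1.6875]
K = S⁻¹·BᵀPA = [0.8761 -0.2389]
A−BK = [0.5000 -1.5000; 0.1858 0.8584]
AᵀP(A−BK) = [2.7041 -2.2716; -2.2716 5.2218]
P' = Q + AᵀP(A−BK) = [11.9541 -1.7716; -1.7716 6.2218]
tr(P') = 18.1759

18.1759


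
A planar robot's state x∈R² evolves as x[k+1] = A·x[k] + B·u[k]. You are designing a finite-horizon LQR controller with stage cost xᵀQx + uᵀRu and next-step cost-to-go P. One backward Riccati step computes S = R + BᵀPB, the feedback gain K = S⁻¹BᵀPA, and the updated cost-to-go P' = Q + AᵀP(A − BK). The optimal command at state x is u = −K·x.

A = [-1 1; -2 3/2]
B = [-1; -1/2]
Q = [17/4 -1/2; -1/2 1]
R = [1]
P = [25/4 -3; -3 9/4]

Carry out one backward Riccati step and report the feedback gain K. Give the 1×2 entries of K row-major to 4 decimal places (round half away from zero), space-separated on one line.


0.2078 -0.4026

BᵀP = [-4.7500 1.8750]
S = R + BᵀPB = [1] + [3.8125] = [4.8125]
BᵀPA = [1.0000 -1.9375]
K = S⁻¹·BᵀPA = [0.2078 -0.4026]
A−BK = [-0.7922 0.5974; -1.8961 1.2987]
AᵀP(A−BK) = [3.0422 -2.0974; -2.0974 1.5325]
P' = Q + AᵀP(A−BK) = [7.2922 -2.5974; -2.5974 2.5325]
tr(P') = 9.8247


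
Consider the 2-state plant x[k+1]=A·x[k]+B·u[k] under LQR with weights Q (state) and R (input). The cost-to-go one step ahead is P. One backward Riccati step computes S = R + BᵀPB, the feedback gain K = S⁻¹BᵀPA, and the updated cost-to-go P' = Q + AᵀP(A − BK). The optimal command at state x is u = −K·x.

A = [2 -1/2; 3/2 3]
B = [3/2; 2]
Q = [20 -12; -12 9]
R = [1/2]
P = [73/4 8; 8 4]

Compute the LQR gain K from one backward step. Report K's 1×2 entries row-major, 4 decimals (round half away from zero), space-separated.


BᵀP = [43.3750 20.0000]
S = R + BᵀPB = [1/2] + [105.0625] = [105.5625]
BᵀPA = [116.7500 38.3125]
K = S⁻¹·BᵀPA = [1.1060 0.3629]
A−BK = [0.3410 -1.0444; -0.7120 2.2741]
AᵀP(A−BK) = [0.8769 -0.6229; -0.6229 2.6575]
P' = Q + AᵀP(A−BK) = [20.8769 -12.6229; -12.6229 11.6575]
tr(P') = 32.5343

1.1060 0.3629


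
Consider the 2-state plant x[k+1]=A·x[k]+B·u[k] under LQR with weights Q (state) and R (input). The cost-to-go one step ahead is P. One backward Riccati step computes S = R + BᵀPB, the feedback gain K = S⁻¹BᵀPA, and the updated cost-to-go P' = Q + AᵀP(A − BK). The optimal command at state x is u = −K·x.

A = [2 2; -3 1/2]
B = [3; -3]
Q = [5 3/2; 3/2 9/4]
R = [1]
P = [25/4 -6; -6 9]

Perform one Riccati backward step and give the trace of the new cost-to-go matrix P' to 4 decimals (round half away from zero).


13.4005

BᵀP = [36.7500 -45.0000]
S = R + BᵀPB = [1] + [245.2500] = [246.2500]
BᵀPA = [208.5000 51.0000]
K = S⁻¹·BᵀPA = [0.8467 0.2071]
A−BK = [-0.5401 1.3787; -0.4599 1.1213]
AᵀP(A−BK) = [1.4629 -1.6817; -1.6817 4.6876]
P' = Q + AᵀP(A−BK) = [6.4629 -0.1817; -0.1817 6.9376]
tr(P') = 13.4005


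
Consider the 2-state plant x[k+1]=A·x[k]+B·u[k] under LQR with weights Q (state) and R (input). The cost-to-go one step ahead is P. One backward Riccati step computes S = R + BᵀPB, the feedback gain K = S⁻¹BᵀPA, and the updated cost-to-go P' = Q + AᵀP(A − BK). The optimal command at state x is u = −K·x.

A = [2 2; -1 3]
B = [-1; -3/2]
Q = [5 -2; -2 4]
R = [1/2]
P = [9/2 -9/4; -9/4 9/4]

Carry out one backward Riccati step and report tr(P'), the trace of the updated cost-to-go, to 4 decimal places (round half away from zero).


39.5660

BᵀP = [-1.1250 -1.1250]
S = R + BᵀPB = [1/2] + [2.8125] = [3.3125]
BᵀPA = [-1.1250 -5.6250]
K = S⁻¹·BᵀPA = [-0.3396 -1.6981]
A−BK = [1.6604 0.3019; -1.5094 0.4528]
AᵀP(A−BK) = [28.8679 0.3396; 0.3396 1.6981]
P' = Q + AᵀP(A−BK) = [33.8679 -1.6604; -1.6604 5.6981]
tr(P') = 39.5660


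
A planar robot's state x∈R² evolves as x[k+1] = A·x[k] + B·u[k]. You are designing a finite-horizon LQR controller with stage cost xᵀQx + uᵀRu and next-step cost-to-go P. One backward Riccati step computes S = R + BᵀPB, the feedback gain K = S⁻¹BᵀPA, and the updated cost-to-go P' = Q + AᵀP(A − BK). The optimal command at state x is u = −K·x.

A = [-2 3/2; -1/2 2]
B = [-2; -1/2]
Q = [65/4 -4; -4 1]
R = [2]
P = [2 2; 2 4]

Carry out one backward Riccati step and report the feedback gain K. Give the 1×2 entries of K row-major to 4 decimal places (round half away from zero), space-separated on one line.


BᵀP = [-5.0000 -6.0000]
S = R + BᵀPB = [2] + [13.0000] = [15.0000]
BᵀPA = [13.0000 -19.5000]
K = S⁻¹·BᵀPA = [0.8667 -1.3000]
A−BK = [-0.2667 -1.1000; -0.0667 1.3500]
AᵀP(A−BK) = [1.7333 -2.6000; -2.6000 7.1500]
P' = Q + AᵀP(A−BK) = [17.9833 -6.6000; -6.6000 8.1500]
tr(P') = 26.1333

0.8667 -1.3000


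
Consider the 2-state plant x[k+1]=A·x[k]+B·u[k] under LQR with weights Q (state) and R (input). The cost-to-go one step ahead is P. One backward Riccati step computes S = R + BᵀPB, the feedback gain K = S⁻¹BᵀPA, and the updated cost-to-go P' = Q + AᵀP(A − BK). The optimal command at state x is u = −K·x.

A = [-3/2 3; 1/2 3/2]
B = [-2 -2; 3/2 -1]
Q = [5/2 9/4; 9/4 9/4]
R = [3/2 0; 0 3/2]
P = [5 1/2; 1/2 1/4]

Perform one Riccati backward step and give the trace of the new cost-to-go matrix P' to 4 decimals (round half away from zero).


7.4234

BᵀP = [-9.2500 -0.6250; -10.5000 -1.2500]
S = R + BᵀPB = [3/2 0; 0 3/2] + [17.5625 19.1250; 19.1250 22.2500] = [19.0625 19.1250; 19.1250 23.7500]
BᵀPA = [13.5625 -28.6875; 15.1250 -33.3750]
K = S⁻¹·BᵀPA = [0.3777 -0.4948; 0.3327 -1.0068]
A−BK = [-0.0792 -0.0032; 0.2663 1.2354]
AᵀP(A−BK) = [0.4080 -0.7487; -0.7487 2.2654]
P' = Q + AᵀP(A−BK) = [2.9080 1.5013; 1.5013 4.5154]
tr(P') = 7.4234


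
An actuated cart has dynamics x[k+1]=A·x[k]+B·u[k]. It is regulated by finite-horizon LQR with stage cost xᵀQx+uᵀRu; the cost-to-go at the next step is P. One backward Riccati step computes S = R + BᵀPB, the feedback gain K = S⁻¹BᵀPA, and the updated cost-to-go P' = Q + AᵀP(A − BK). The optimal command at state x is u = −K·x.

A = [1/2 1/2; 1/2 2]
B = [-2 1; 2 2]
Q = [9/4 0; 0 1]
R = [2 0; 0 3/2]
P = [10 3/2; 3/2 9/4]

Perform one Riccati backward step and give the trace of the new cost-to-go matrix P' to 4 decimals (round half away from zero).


4.4278

BᵀP = [-17.0000 1.5000; 13.0000 6.0000]
S = R + BᵀPB = [2 0; 0 3/2] + [37.0000 -14.0000; -14.0000 25.0000] = [39.0000 -14.0000; -14.0000 26.5000]
BᵀPA = [-7.7500 -5.5000; 9.5000 18.5000]
K = S⁻¹·BᵀPA = [-0.0864 0.1352; 0.3128 0.7696]
A−BK = [0.0143 0.0009; 0.0472 0.1904]
AᵀP(A−BK) = [0.1708 0.3622; 0.3622 1.0070]
P' = Q + AᵀP(A−BK) = [2.4208 0.3622; 0.3622 2.0070]
tr(P') = 4.4278


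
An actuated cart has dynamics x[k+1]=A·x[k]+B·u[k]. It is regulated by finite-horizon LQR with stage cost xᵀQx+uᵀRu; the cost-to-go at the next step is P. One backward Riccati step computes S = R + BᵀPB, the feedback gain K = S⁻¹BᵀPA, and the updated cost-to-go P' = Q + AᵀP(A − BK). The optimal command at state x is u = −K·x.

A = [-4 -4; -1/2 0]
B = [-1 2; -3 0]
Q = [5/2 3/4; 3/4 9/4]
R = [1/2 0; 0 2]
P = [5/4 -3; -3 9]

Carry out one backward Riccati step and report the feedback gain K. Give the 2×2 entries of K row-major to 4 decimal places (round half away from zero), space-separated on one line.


BᵀP = [7.7500 -24.0000; 2.5000 -6.0000]
S = R + BᵀPB = [1/2 0; 0 2] + [64.2500 15.5000; 15.5000 5.0000] = [64.7500 15.5000; 15.5000 7.0000]
BᵀPA = [-19.0000 -31.0000; -7.0000 -10.0000]
K = S⁻¹·BᵀPA = [-0.1150 -0.2911; -0.7453 -0.7840]
A−BK = [-2.6244 -2.7230; -0.8451 -0.8732]
AᵀP(A−BK) = [2.8474 2.9812; 2.9812 3.1362]
P' = Q + AᵀP(A−BK) = [5.3474 3.7312; 3.7312 5.3862]
tr(P') = 10.7336

-0.1150 -0.2911 -0.7453 -0.7840


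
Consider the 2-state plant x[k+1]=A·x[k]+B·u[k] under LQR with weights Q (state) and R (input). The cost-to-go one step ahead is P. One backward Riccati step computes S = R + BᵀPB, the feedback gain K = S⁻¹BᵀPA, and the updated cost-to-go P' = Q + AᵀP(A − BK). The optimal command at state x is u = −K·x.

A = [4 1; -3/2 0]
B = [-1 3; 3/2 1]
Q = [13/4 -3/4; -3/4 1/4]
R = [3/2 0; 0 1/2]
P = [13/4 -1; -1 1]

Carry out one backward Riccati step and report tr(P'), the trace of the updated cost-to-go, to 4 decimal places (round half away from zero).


BᵀP = [-4.7500 2.5000; 8.7500 -2.0000]
S = R + BᵀPB = [3/2 0; 0 1/2] + [8.5000 -11.7500; -11.7500 24.2500] = [10.0000 -11.7500; -11.7500 24.7500]
BᵀPA = [-22.7500 -4.7500; 38.0000 8.7500]
K = S⁻¹·BᵀPA = [-1.0651 -0.1348; 1.0297 0.2895]
A−BK = [-0.1542 -0.0034; -0.9320 -0.0874]
AᵀP(A−BK) = [2.8903 0.4309; 0.4309 0.0762]
P' = Q + AᵀP(A−BK) = [6.1403 -0.3191; -0.3191 0.3262]
tr(P') = 6.4666

6.4666


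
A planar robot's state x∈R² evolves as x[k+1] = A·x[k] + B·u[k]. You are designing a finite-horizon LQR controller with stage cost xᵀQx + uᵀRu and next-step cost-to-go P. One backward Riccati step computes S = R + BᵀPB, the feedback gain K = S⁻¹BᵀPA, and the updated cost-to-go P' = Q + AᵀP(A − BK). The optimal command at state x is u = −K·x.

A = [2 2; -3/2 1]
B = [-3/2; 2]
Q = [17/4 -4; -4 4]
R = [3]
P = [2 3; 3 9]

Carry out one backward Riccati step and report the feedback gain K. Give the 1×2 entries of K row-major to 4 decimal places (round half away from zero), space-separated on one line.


-0.5588 0.7647

BᵀP = [3.0000 13.5000]
S = R + BᵀPB = [3] + [22.5000] = [25.5000]
BᵀPA = [-14.2500 19.5000]
K = S⁻¹·BᵀPA = [-0.5588 0.7647]
A−BK = [1.1618 3.1471; -0.3824 -0.5294]
AᵀP(A−BK) = [2.2868 2.3971; 2.3971 14.0882]
P' = Q + AᵀP(A−BK) = [6.5368 -1.6029; -1.6029 18.0882]
tr(P') = 24.6250


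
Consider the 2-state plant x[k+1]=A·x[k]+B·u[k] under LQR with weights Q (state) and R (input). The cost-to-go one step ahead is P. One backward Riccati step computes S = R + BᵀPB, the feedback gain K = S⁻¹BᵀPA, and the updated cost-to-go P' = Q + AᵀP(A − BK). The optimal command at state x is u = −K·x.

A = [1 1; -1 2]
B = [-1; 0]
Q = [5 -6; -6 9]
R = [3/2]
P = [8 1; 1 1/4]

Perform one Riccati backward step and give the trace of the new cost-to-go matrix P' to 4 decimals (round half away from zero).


17.5658

BᵀP = [-8.0000 -1.0000]
S = R + BᵀPB = [3/2] + [8.0000] = [9.5000]
BᵀPA = [-7.0000 -10.0000]
K = S⁻¹·BᵀPA = [-0.7368 -1.0526]
A−BK = [0.2632 -0.0526; -1.0000 2.0000]
AᵀP(A−BK) = [1.0921 1.1316; 1.1316 2.4737]
P' = Q + AᵀP(A−BK) = [6.0921 -4.8684; -4.8684 11.4737]
tr(P') = 17.5658


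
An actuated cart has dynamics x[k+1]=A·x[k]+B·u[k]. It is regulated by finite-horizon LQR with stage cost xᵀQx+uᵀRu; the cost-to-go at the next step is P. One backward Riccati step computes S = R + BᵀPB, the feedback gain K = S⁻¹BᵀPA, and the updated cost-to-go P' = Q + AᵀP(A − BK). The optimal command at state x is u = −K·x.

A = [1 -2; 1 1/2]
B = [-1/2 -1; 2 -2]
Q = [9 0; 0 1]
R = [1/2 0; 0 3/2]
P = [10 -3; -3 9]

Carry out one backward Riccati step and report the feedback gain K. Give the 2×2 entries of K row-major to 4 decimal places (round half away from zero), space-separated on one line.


-0.2830 1.4027 -0.7585 1.1205

BᵀP = [-11.0000 19.5000; -4.0000 -15.0000]
S = R + BᵀPB = [1/2 0; 0 3/2] + [44.5000 -28.0000; -28.0000 34.0000] = [45.0000 -28.0000; -28.0000 35.5000]
BᵀPA = [8.5000 31.7500; -19.0000 0.5000]
K = S⁻¹·BᵀPA = [-0.2830 1.4027; -0.7585 1.1205]
A−BK = [0.1000 -0.1782; 0.0492 -0.0645]
AᵀP(A−BK) = [0.9952 -1.6344; -1.6344 3.1529]
P' = Q + AᵀP(A−BK) = [9.9952 -1.6344; -1.6344 4.1529]
tr(P') = 14.1482


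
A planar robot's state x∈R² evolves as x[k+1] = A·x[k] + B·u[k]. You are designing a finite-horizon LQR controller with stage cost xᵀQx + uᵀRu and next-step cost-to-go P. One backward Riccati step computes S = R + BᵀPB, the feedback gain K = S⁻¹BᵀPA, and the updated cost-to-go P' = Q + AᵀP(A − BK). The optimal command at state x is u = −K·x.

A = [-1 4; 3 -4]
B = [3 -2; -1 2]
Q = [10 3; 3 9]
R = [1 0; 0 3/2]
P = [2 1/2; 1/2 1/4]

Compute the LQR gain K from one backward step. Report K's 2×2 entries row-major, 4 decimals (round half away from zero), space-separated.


0.0412 0.7640 0.2846 -0.5393

BᵀP = [5.5000 1.2500; -3.0000 -0.5000]
S = R + BᵀPB = [1 0; 0 3/2] + [15.2500 -8.5000; -8.5000 5.0000] = [16.2500 -8.5000; -8.5000 6.5000]
BᵀPA = [-1.7500 17.0000; 1.5000 -10.0000]
K = S⁻¹·BᵀPA = [0.0412 0.7640; 0.2846 -0.5393]
A−BK = [-0.5543 0.6292; 2.4719 -2.1573]
AᵀP(A−BK) = [0.8951 -0.8539; -0.8539 1.6180]
P' = Q + AᵀP(A−BK) = [10.8951 2.1461; 2.1461 10.6180]
tr(P') = 21.5131


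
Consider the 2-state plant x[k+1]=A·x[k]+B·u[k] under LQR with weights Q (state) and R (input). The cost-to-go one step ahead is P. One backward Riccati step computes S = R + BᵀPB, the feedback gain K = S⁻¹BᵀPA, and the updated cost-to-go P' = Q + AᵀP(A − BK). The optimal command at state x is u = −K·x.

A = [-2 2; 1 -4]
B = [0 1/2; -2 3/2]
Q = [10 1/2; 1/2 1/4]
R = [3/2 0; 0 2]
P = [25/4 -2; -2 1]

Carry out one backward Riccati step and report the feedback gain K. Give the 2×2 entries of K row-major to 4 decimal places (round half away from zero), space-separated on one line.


BᵀP = [4.0000 -2.0000; 0.1250 0.5000]
S = R + BᵀPB = [3/2 0; 0 2] + [4.0000 -1.0000; -1.0000 0.8125] = [5.5000 -1.0000; -1.0000 2.8125]
BᵀPA = [-10.0000 16.0000; 0.2500 -1.7500]
K = S⁻¹·BᵀPA = [-1.9266 2.9892; -0.5961 0.4406]
A−BK = [-1.7019 1.7797; -1.9590 1.3175]
AᵀP(A−BK) = [14.8834 -19.2181; -19.2181 25.9438]
P' = Q + AᵀP(A−BK) = [24.8834 -18.7181; -18.7181 26.1938]
tr(P') = 51.0772

-1.9266 2.9892 -0.5961 0.4406


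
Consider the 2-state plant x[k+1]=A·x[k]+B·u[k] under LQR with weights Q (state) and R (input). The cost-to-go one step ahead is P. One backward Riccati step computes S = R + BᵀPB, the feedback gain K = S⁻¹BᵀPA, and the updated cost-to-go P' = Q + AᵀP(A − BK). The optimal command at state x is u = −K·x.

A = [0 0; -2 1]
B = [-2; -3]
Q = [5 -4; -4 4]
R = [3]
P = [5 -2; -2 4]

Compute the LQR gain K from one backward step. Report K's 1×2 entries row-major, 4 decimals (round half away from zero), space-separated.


BᵀP = [-4.0000 -8.0000]
S = R + BᵀPB = [3] + [32.0000] = [35.0000]
BᵀPA = [16.0000 -8.0000]
K = S⁻¹·BᵀPA = [0.4571 -0.2286]
A−BK = [0.9143 -0.4571; -0.6286 0.3143]
AᵀP(A−BK) = [8.6857 -4.3429; -4.3429 2.1714]
P' = Q + AᵀP(A−BK) = [13.6857 -8.3429; -8.3429 6.1714]
tr(P') = 19.8571

0.4571 -0.2286


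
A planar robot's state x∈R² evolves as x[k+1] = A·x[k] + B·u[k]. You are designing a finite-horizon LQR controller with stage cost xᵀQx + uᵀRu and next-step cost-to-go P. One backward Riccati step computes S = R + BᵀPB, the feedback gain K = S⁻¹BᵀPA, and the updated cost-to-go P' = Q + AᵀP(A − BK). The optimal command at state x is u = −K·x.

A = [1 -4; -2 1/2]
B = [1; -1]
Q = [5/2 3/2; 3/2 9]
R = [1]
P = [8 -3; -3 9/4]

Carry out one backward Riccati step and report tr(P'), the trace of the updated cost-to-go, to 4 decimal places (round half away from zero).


28.2428

BᵀP = [11.0000 -5.2500]
S = R + BᵀPB = [1] + [16.2500] = [17.2500]
BᵀPA = [21.5000 -46.6250]
K = S⁻¹·BᵀPA = [1.2464 -2.7029]
A−BK = [-0.2464 -1.2971; -0.7536 -2.2029]
AᵀP(A−BK) = [2.2029 -1.6377; -1.6377 14.5399]
P' = Q + AᵀP(A−BK) = [4.7029 -0.1377; -0.1377 23.5399]
tr(P') = 28.2428


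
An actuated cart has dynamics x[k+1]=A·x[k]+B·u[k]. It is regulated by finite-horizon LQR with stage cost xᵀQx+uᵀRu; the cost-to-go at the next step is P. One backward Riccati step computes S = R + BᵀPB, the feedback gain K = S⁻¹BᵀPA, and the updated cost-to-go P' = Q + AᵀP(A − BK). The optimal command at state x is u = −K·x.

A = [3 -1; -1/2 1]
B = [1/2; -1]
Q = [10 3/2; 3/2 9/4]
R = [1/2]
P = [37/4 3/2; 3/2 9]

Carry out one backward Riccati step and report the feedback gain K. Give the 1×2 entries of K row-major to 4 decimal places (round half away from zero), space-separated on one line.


BᵀP = [3.1250 -8.2500]
S = R + BᵀPB = [1/2] + [9.8125] = [10.3125]
BᵀPA = [13.5000 -11.3750]
K = S⁻¹·BᵀPA = [1.3091 -1.1030]
A−BK = [2.3455 -0.4485; 0.8091 -0.1030]
AᵀP(A−BK) = [63.3273 -12.1091; -12.1091 2.7030]
P' = Q + AᵀP(A−BK) = [73.3273 -10.6091; -10.6091 4.9530]
tr(P') = 78.2803

1.3091 -1.1030


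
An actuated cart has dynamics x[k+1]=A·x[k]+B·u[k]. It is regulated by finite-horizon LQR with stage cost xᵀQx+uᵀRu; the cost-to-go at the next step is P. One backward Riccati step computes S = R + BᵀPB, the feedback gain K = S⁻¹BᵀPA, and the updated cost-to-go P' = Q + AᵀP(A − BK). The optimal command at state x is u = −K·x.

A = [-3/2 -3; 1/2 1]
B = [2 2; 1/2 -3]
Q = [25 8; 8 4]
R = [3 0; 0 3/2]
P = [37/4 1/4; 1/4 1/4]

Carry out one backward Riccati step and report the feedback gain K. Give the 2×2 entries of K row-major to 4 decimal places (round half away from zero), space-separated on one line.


-0.3451 -0.6901 -0.3853 -0.7705

BᵀP = [18.6250 0.6250; 17.7500 -0.2500]
S = R + BᵀPB = [3 0; 0 3/2] + [37.5625 35.3750; 35.3750 36.2500] = [40.5625 35.3750; 35.3750 37.7500]
BᵀPA = [-27.6250 -55.2500; -26.7500 -53.5000]
K = S⁻¹·BᵀPA = [-0.3451 -0.6901; -0.3853 -0.7705]
A−BK = [-0.0394 -0.0787; -0.4832 -0.9665]
AᵀP(A−BK) = [0.6621 1.3241; 1.3241 2.6482]
P' = Q + AᵀP(A−BK) = [25.6621 9.3241; 9.3241 6.6482]
tr(P') = 32.3103


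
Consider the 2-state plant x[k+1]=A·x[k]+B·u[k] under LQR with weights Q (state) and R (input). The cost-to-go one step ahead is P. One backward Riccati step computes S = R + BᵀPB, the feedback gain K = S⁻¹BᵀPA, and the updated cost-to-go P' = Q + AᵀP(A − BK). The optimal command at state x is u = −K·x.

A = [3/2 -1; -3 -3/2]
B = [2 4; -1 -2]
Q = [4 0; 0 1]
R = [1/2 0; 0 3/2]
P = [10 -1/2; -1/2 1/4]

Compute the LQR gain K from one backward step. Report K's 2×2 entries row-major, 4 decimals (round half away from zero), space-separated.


0.3482 -0.1880 0.2321 -0.1253

BᵀP = [20.5000 -1.2500; 41.0000 -2.5000]
S = R + BᵀPB = [1/2 0; 0 3/2] + [42.2500 84.5000; 84.5000 169.0000] = [42.7500 84.5000; 84.5000 170.5000]
BᵀPA = [34.5000 -18.6250; 69.0000 -37.2500]
K = S⁻¹·BᵀPA = [0.3482 -0.1880; 0.2321 -0.1253]
A−BK = [-0.1249 -0.1228; -2.1876 -1.9386]
AᵀP(A−BK) = [1.2206 0.8818; 0.8818 0.8935]
P' = Q + AᵀP(A−BK) = [5.2206 0.8818; 0.8818 1.8935]
tr(P') = 7.1141


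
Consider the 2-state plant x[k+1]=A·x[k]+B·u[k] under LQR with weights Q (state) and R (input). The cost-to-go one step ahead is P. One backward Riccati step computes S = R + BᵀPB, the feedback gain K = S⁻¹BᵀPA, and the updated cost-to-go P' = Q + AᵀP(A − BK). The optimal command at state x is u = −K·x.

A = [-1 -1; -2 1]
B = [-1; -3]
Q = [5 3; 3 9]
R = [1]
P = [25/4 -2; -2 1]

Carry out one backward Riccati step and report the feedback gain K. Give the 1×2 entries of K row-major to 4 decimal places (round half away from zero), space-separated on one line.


BᵀP = [-0.2500 -1.0000]
S = R + BᵀPB = [1] + [3.2500] = [4.2500]
BᵀPA = [2.2500 -0.7500]
K = S⁻¹·BᵀPA = [0.5294 -0.1765]
A−BK = [-0.4706 -1.1765; -0.4118 0.4706]
AᵀP(A−BK) = [1.0588 2.6471; 2.6471 11.1176]
P' = Q + AᵀP(A−BK) = [6.0588 5.6471; 5.6471 20.1176]
tr(P') = 26.1765

0.5294 -0.1765


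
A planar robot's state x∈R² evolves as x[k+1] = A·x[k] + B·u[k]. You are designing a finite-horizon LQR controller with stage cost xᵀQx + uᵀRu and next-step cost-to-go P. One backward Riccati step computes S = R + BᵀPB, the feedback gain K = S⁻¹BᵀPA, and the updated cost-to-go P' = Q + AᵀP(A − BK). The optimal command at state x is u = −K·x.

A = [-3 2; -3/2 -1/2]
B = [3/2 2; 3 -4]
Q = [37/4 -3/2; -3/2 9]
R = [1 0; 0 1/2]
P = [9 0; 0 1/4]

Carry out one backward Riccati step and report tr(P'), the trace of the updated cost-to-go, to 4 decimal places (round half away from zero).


BᵀP = [13.5000 0.7500; 18.0000 -1.0000]
S = R + BᵀPB = [1 0; 0 1/2] + [22.5000 24.0000; 24.0000 40.0000] = [23.5000 24.0000; 24.0000 40.5000]
BᵀPA = [-41.6250 26.6250; -52.5000 36.5000]
K = S⁻¹·BᵀPA = [-1.1332 0.5384; -0.6248 0.5822]
A−BK = [-0.0506 0.0280; -0.5993 0.2134]
AᵀP(A−BK) = [1.5923 -0.8368; -0.8368 0.4778]
P' = Q + AᵀP(A−BK) = [10.8423 -2.3368; -2.3368 9.4778]
tr(P') = 20.3201

20.3201


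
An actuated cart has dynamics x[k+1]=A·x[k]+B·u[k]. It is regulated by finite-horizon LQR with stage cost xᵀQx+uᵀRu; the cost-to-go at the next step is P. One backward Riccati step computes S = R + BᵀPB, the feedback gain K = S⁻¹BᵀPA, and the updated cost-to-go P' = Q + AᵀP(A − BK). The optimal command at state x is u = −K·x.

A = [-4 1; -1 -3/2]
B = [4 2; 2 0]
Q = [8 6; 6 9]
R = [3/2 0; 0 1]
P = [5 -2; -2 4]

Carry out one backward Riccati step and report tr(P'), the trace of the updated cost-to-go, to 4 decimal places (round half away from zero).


BᵀP = [16.0000 0.0000; 10.0000 -4.0000]
S = R + BᵀPB = [3/2 0; 0 1] + [64.0000 32.0000; 32.0000 20.0000] = [65.5000 32.0000; 32.0000 21.0000]
BᵀPA = [-64.0000 16.0000; -36.0000 16.0000]
K = S⁻¹·BᵀPA = [-0.5462 -0.5007; -0.8819 1.5249]
A−BK = [-0.0512 -0.0469; 0.0925 -0.4986]
AᵀP(A−BK) = [1.2916 -1.1494; -1.1494 3.6131]
P' = Q + AᵀP(A−BK) = [9.2916 4.8506; 4.8506 12.6131]
tr(P') = 21.9047

21.9047
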